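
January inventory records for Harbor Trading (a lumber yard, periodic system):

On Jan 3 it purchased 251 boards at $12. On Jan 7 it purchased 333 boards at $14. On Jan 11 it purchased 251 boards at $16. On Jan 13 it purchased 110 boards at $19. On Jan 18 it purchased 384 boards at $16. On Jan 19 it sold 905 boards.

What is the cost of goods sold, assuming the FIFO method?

COGS = $13,020

Jan 19, 905 sold [FIFO — oldest first]: 251 @ $12 + 333 @ $14 + 251 @ $16 + 70 @ $19 = $13,020
Ending inventory: 40 @ $19 + 384 @ $16 = $6,904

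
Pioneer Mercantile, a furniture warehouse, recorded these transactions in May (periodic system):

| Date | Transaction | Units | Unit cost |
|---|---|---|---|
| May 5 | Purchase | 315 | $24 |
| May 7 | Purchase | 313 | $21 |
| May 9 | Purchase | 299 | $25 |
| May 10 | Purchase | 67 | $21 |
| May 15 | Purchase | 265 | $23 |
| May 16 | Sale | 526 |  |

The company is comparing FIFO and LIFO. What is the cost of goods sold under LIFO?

FIFO COGS: 315 @ $24 + 211 @ $21 = $11,991
LIFO COGS: 265 @ $23 + 67 @ $21 + 194 @ $25 = $12,352

COGS = $12,352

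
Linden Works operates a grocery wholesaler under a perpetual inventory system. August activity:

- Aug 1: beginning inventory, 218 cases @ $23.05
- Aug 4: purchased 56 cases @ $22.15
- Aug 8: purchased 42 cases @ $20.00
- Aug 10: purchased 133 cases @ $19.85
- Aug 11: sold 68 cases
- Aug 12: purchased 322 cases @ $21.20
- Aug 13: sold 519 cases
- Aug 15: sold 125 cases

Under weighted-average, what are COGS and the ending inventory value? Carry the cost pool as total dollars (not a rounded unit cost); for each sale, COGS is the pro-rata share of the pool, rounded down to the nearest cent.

COGS = $15,304.81; ending inventory = $1,266.94

After Aug 1: 218 on hand, pool $5,024.90 (≈ $23.0500 each)
After Aug 4: 274 on hand, pool $6,265.30 (≈ $22.8661 each)
After Aug 8: 316 on hand, pool $7,105.30 (≈ $22.4851 each)
After Aug 10: 449 on hand, pool $9,745.35 (≈ $21.7046 each)
Aug 11, sell 68: 68/449 × $9,745.35 → $1,475.91
After Aug 12: 703 on hand, pool $15,095.84 (≈ $21.4735 each)
Aug 13, sell 519: 519/703 × $15,095.84 → $11,144.72
Aug 15, sell 125: 125/184 × $3,951.12 → $2,684.18
Total COGS = $1,475.91 + $11,144.72 + $2,684.18 = $15,304.81
Ending inventory (cost pool remaining) = $1,266.94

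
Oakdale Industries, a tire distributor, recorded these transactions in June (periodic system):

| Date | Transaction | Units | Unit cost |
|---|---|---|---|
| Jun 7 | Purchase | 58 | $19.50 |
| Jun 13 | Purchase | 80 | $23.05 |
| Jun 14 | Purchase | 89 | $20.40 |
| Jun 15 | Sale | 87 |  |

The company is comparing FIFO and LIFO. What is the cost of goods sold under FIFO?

FIFO COGS: 58 @ $19.50 + 29 @ $23.05 = $1,799.45
LIFO COGS: 87 @ $20.40 = $1,774.80

COGS = $1,799.45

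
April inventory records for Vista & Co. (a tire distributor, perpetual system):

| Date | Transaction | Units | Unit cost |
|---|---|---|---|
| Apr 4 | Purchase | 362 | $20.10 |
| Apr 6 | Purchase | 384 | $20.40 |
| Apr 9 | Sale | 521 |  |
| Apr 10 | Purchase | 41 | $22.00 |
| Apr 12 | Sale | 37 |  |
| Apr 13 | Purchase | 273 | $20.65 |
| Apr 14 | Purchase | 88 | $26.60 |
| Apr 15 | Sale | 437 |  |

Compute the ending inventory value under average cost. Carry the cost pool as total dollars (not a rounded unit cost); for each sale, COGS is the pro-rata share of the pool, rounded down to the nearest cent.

Ending inventory = $3,287.73

After Apr 4: 362 on hand, pool $7,276.20 (≈ $20.1000 each)
After Apr 6: 746 on hand, pool $15,109.80 (≈ $20.2544 each)
Apr 9, sell 521: 521/746 × $15,109.80 → $10,552.55
After Apr 10: 266 on hand, pool $5,459.25 (≈ $20.5235 each)
Apr 12, sell 37: 37/266 × $5,459.25 → $759.36
After Apr 13: 502 on hand, pool $10,337.34 (≈ $20.5923 each)
After Apr 14: 590 on hand, pool $12,678.14 (≈ $21.4884 each)
Apr 15, sell 437: 437/590 × $12,678.14 → $9,390.41
Total COGS = $10,552.55 + $759.36 + $9,390.41 = $20,702.32
Ending inventory (cost pool remaining) = $3,287.73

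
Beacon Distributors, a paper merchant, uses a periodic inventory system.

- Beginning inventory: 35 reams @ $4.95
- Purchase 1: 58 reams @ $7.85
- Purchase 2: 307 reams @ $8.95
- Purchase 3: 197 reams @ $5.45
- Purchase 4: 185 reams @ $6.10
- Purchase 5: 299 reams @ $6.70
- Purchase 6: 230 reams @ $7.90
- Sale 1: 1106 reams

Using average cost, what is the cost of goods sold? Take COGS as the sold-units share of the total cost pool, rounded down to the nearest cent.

COGS = $7,928.99

Sale 1, sell 1106: 1106/1311 × $9,398.65 → $7,928.99
Ending inventory (cost pool remaining) = $1,469.66
Check: goods available $9,398.65 = COGS $7,928.99 + ending $1,469.66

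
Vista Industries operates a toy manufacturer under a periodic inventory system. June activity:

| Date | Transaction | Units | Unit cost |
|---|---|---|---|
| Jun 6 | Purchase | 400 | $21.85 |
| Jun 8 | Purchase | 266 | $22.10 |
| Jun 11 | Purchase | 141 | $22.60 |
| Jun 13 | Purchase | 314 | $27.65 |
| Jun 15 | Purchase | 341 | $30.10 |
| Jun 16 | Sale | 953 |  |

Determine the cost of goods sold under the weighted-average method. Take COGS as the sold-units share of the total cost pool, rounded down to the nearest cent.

Jun 16, sell 953: 953/1462 × $36,751.40 → $23,956.28
Ending inventory (cost pool remaining) = $12,795.12

COGS = $23,956.28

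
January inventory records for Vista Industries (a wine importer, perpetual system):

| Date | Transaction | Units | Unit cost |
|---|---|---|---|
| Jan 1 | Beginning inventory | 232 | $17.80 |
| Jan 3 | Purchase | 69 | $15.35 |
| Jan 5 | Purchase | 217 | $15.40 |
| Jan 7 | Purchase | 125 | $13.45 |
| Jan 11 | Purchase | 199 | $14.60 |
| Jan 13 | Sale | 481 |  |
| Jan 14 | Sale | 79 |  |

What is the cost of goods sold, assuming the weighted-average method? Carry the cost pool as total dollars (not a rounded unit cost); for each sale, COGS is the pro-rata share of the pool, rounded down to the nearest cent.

COGS = $8,724.02

After Jan 1: 232 on hand, pool $4,129.60 (≈ $17.8000 each)
After Jan 3: 301 on hand, pool $5,188.75 (≈ $17.2384 each)
After Jan 5: 518 on hand, pool $8,530.55 (≈ $16.4682 each)
After Jan 7: 643 on hand, pool $10,211.80 (≈ $15.8815 each)
After Jan 11: 842 on hand, pool $13,117.20 (≈ $15.5786 each)
Jan 13, sell 481: 481/842 × $13,117.20 → $7,493.31
Jan 14, sell 79: 79/361 × $5,623.89 → $1,230.71
Total COGS = $7,493.31 + $1,230.71 = $8,724.02
Ending inventory (cost pool remaining) = $4,393.18
Check: goods available $13,117.20 = COGS $8,724.02 + ending $4,393.18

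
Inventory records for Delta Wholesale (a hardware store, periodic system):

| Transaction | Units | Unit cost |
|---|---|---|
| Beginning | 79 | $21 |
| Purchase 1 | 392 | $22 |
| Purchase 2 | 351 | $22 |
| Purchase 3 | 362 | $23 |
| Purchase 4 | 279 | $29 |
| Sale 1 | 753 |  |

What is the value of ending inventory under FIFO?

Ending inventory = $17,935

Sale 1 (753) [FIFO — oldest first]: 79 @ $21 + 392 @ $22 + 282 @ $22 = $16,487
Ending inventory: 69 @ $22 + 362 @ $23 + 279 @ $29 = $17,935
Check: goods available $34,422 = COGS $16,487 + ending $17,935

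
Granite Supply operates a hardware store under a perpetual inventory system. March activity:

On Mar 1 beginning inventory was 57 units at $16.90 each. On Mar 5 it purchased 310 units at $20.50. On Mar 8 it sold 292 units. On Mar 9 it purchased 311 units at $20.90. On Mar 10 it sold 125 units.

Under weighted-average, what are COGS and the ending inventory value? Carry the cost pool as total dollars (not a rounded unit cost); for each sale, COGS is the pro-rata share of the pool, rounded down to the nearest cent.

COGS = $8,411.93; ending inventory = $5,406.27

After Mar 1: 57 on hand, pool $963.30 (≈ $16.9000 each)
After Mar 5: 367 on hand, pool $7,318.30 (≈ $19.9409 each)
Mar 8, sell 292: 292/367 × $7,318.30 → $5,822.73
After Mar 9: 386 on hand, pool $7,995.47 (≈ $20.7137 each)
Mar 10, sell 125: 125/386 × $7,995.47 → $2,589.20
Total COGS = $5,822.73 + $2,589.20 = $8,411.93
Ending inventory (cost pool remaining) = $5,406.27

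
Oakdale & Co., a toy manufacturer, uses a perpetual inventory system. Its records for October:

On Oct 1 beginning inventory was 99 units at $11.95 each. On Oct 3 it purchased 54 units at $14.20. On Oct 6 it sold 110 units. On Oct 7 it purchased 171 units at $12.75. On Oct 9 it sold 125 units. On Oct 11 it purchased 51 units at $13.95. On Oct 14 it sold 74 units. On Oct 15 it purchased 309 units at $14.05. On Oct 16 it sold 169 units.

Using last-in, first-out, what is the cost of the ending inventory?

Oct 6, 110 sold [LIFO — newest first]: 54 @ $14.20 + 56 @ $11.95 = $1,436.00
Oct 9, 125 sold [LIFO — newest first]: 125 @ $12.75 = $1,593.75
Oct 14, 74 sold [LIFO — newest first]: 51 @ $13.95 + 23 @ $12.75 = $1,004.70
Oct 16, 169 sold [LIFO — newest first]: 169 @ $14.05 = $2,374.45
Total COGS = $1,436.00 + $1,593.75 + $1,004.70 + $2,374.45 = $6,408.90
Ending inventory: 43 @ $11.95 + 23 @ $12.75 + 140 @ $14.05 = $2,774.10
Check: goods available $9,183.00 = COGS $6,408.90 + ending $2,774.10

Ending inventory = $2,774.10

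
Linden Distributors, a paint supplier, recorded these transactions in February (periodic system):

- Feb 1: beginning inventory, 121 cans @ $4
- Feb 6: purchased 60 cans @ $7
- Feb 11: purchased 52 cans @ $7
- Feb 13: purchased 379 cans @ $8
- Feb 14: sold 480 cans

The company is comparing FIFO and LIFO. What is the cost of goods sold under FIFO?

FIFO COGS: 121 @ $4 + 60 @ $7 + 52 @ $7 + 247 @ $8 = $3,244
LIFO COGS: 379 @ $8 + 52 @ $7 + 49 @ $7 = $3,739

COGS = $3,244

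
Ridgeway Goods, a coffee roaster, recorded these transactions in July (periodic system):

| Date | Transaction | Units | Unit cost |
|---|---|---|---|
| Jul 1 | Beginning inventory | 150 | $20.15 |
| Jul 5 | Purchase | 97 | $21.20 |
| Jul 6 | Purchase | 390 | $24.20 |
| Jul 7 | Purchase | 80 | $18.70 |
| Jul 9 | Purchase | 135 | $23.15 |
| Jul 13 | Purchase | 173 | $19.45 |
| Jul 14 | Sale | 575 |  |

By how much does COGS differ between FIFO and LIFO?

FIFO COGS: 150 @ $20.15 + 97 @ $21.20 + 328 @ $24.20 = $13,016.50
LIFO COGS: 173 @ $19.45 + 135 @ $23.15 + 80 @ $18.70 + 187 @ $24.20 = $12,511.50
Difference = |$13,016.50 − $12,511.50| = $505.00

$505.00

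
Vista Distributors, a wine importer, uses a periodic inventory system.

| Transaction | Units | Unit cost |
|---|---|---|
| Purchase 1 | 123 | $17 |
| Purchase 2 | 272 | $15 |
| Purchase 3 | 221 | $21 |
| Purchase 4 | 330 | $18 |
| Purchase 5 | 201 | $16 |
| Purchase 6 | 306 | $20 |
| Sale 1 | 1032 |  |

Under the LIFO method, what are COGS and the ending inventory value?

Sale 1 (1032) [LIFO — newest first]: 306 @ $20 + 201 @ $16 + 330 @ $18 + 195 @ $21 = $19,371
Ending inventory: 123 @ $17 + 272 @ $15 + 26 @ $21 = $6,717

COGS = $19,371; ending inventory = $6,717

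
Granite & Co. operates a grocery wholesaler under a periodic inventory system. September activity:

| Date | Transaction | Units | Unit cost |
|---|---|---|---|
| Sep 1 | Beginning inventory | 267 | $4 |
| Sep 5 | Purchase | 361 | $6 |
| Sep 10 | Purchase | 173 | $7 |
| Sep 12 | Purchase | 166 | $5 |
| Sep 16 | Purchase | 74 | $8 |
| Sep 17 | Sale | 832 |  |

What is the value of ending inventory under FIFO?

Ending inventory = $1,267

Sep 17, 832 sold [FIFO — oldest first]: 267 @ $4 + 361 @ $6 + 173 @ $7 + 31 @ $5 = $4,600
Ending inventory: 135 @ $5 + 74 @ $8 = $1,267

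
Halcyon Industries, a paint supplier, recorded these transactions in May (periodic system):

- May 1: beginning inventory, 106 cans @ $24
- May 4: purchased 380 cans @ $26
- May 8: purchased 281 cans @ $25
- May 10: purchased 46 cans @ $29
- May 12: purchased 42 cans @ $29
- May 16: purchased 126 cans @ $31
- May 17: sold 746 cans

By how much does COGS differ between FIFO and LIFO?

FIFO COGS: 106 @ $24 + 380 @ $26 + 260 @ $25 = $18,924
LIFO COGS: 126 @ $31 + 42 @ $29 + 46 @ $29 + 281 @ $25 + 251 @ $26 = $20,009
Difference = |$18,924 − $20,009| = $1,085

$1,085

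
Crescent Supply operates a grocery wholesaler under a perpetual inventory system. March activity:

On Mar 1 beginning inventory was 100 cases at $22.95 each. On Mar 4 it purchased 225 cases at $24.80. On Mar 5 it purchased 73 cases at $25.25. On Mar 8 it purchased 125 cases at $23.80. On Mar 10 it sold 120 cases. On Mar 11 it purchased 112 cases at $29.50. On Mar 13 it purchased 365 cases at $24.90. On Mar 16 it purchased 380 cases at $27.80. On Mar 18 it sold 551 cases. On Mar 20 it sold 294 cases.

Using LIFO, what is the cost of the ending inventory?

Ending inventory = $10,191.25

Mar 10, 120 sold [LIFO — newest first]: 120 @ $23.80 = $2,856.00
Mar 18, 551 sold [LIFO — newest first]: 380 @ $27.80 + 171 @ $24.90 = $14,821.90
Mar 20, 294 sold [LIFO — newest first]: 194 @ $24.90 + 100 @ $29.50 = $7,780.60
Total COGS = $2,856.00 + $14,821.90 + $7,780.60 = $25,458.50
Ending inventory: 100 @ $22.95 + 225 @ $24.80 + 73 @ $25.25 + 5 @ $23.80 + 12 @ $29.50 = $10,191.25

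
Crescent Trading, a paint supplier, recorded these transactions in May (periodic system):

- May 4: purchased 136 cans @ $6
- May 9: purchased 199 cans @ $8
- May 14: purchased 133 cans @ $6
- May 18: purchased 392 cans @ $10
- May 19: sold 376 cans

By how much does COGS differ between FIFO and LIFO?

FIFO COGS: 136 @ $6 + 199 @ $8 + 41 @ $6 = $2,654
LIFO COGS: 376 @ $10 = $3,760
Difference = |$2,654 − $3,760| = $1,106

$1,106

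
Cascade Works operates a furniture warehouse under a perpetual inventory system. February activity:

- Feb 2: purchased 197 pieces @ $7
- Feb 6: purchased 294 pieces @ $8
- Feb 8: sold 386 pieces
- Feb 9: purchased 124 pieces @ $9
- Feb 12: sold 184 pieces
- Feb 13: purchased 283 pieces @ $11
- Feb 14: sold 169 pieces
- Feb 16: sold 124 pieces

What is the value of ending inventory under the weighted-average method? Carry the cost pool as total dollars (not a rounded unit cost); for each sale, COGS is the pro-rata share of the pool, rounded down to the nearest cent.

Ending inventory = $372.32

After Feb 2: 197 on hand, pool $1,379.00 (≈ $7.0000 each)
After Feb 6: 491 on hand, pool $3,731.00 (≈ $7.5988 each)
Feb 8, sell 386: 386/491 × $3,731.00 → $2,933.12
After Feb 9: 229 on hand, pool $1,913.88 (≈ $8.3576 each)
Feb 12, sell 184: 184/229 × $1,913.88 → $1,537.79
After Feb 13: 328 on hand, pool $3,489.09 (≈ $10.6375 each)
Feb 14, sell 169: 169/328 × $3,489.09 → $1,797.73
Feb 16, sell 124: 124/159 × $1,691.36 → $1,319.04
Total COGS = $2,933.12 + $1,537.79 + $1,797.73 + $1,319.04 = $7,587.68
Ending inventory (cost pool remaining) = $372.32
Check: goods available $7,960.00 = COGS $7,587.68 + ending $372.32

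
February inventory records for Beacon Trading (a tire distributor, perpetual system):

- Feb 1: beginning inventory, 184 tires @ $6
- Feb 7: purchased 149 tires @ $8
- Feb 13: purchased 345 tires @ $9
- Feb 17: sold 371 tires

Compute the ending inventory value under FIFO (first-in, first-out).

Feb 17, 371 sold [FIFO — oldest first]: 184 @ $6 + 149 @ $8 + 38 @ $9 = $2,638
Ending inventory: 307 @ $9 = $2,763

Ending inventory = $2,763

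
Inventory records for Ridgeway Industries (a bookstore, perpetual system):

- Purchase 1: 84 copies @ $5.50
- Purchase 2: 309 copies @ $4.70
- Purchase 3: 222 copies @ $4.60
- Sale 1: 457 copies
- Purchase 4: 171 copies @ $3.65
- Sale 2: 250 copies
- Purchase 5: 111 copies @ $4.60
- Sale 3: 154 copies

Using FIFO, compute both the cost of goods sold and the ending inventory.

COGS = $3,904.65; ending inventory = $165.60

Sale 1 (457) [FIFO — oldest first]: 84 @ $5.50 + 309 @ $4.70 + 64 @ $4.60 = $2,208.70
Sale 2 (250) [FIFO — oldest first]: 158 @ $4.60 + 92 @ $3.65 = $1,062.60
Sale 3 (154) [FIFO — oldest first]: 79 @ $3.65 + 75 @ $4.60 = $633.35
Total COGS = $2,208.70 + $1,062.60 + $633.35 = $3,904.65
Ending inventory: 36 @ $4.60 = $165.60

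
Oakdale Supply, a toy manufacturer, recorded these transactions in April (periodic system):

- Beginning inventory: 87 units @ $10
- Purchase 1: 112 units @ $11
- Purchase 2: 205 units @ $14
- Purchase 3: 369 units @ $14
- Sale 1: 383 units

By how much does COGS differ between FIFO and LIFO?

$684

FIFO COGS: 87 @ $10 + 112 @ $11 + 184 @ $14 = $4,678
LIFO COGS: 369 @ $14 + 14 @ $14 = $5,362
Difference = |$4,678 − $5,362| = $684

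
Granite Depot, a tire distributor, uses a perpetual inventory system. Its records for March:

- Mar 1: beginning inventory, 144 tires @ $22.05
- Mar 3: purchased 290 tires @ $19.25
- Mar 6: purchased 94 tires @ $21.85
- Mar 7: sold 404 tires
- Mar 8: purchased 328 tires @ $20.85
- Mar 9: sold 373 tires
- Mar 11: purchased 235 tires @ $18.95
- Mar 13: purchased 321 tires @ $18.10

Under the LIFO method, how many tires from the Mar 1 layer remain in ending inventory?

Mar 7, 404 sold [LIFO — newest first]: 94 @ $21.85 + 290 @ $19.25 + 20 @ $22.05 = $8,077.40
Mar 9, 373 sold [LIFO — newest first]: 328 @ $20.85 + 45 @ $22.05 = $7,831.05
Total COGS = $8,077.40 + $7,831.05 = $15,908.45
Ending inventory: 79 @ $22.05 + 235 @ $18.95 + 321 @ $18.10 = $12,005.30

79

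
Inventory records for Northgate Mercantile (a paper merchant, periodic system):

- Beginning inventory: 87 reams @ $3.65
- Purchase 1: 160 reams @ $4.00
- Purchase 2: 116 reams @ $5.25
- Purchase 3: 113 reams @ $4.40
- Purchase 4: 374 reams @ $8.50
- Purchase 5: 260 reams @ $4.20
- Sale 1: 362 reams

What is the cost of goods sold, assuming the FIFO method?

COGS = $1,561.30

Sale 1 (362) [FIFO — oldest first]: 87 @ $3.65 + 160 @ $4.00 + 115 @ $5.25 = $1,561.30
Ending inventory: 1 @ $5.25 + 113 @ $4.40 + 374 @ $8.50 + 260 @ $4.20 = $4,773.45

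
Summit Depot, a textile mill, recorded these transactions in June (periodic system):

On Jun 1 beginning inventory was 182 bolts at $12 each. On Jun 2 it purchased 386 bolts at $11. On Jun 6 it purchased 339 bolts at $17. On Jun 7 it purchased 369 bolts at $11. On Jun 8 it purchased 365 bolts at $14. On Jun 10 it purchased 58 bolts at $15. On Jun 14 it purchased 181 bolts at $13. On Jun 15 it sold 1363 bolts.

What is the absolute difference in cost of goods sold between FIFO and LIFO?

$1,246

FIFO COGS: 182 @ $12 + 386 @ $11 + 339 @ $17 + 369 @ $11 + 87 @ $14 = $17,470
LIFO COGS: 181 @ $13 + 58 @ $15 + 365 @ $14 + 369 @ $11 + 339 @ $17 + 51 @ $11 = $18,716
Difference = |$17,470 − $18,716| = $1,246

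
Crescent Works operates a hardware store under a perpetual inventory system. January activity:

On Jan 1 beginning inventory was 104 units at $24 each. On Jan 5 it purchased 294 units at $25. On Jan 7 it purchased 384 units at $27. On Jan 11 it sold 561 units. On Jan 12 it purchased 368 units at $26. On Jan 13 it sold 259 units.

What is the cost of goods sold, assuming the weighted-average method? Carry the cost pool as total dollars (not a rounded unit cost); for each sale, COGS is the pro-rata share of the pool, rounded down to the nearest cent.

After Jan 1: 104 on hand, pool $2,496.00 (≈ $24.0000 each)
After Jan 5: 398 on hand, pool $9,846.00 (≈ $24.7387 each)
After Jan 7: 782 on hand, pool $20,214.00 (≈ $25.8491 each)
Jan 11, sell 561: 561/782 × $20,214.00 → $14,501.34
After Jan 12: 589 on hand, pool $15,280.66 (≈ $25.9434 each)
Jan 13, sell 259: 259/589 × $15,280.66 → $6,719.33
Total COGS = $14,501.34 + $6,719.33 = $21,220.67
Ending inventory (cost pool remaining) = $8,561.33
Check: goods available $29,782.00 = COGS $21,220.67 + ending $8,561.33

COGS = $21,220.67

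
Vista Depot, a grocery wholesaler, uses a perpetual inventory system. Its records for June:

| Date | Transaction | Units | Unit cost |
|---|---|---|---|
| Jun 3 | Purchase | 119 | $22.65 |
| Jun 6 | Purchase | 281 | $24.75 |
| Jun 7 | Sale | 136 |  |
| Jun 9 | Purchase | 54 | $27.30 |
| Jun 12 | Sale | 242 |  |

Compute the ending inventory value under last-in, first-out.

Ending inventory = $1,721.40

Jun 7, 136 sold [LIFO — newest first]: 136 @ $24.75 = $3,366.00
Jun 12, 242 sold [LIFO — newest first]: 54 @ $27.30 + 145 @ $24.75 + 43 @ $22.65 = $6,036.90
Total COGS = $3,366.00 + $6,036.90 = $9,402.90
Ending inventory: 76 @ $22.65 = $1,721.40
Check: goods available $11,124.30 = COGS $9,402.90 + ending $1,721.40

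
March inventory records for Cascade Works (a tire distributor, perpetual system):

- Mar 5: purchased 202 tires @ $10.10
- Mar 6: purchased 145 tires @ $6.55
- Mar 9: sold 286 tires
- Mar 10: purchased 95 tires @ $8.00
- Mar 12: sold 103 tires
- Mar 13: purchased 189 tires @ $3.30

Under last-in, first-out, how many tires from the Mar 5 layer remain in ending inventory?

Mar 9, 286 sold [LIFO — newest first]: 145 @ $6.55 + 141 @ $10.10 = $2,373.85
Mar 12, 103 sold [LIFO — newest first]: 95 @ $8.00 + 8 @ $10.10 = $840.80
Total COGS = $2,373.85 + $840.80 = $3,214.65
Ending inventory: 53 @ $10.10 + 189 @ $3.30 = $1,159.00

53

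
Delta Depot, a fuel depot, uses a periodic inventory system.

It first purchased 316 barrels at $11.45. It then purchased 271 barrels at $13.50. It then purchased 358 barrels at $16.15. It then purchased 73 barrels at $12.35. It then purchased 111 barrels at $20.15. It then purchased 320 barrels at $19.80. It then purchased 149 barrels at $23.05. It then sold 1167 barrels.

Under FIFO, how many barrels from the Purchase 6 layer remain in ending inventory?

Sale 1 (1167) [FIFO — oldest first]: 316 @ $11.45 + 271 @ $13.50 + 358 @ $16.15 + 73 @ $12.35 + 111 @ $20.15 + 38 @ $19.80 = $16,949.00
Ending inventory: 282 @ $19.80 + 149 @ $23.05 = $9,018.05
Check: goods available $25,967.05 = COGS $16,949.00 + ending $9,018.05

282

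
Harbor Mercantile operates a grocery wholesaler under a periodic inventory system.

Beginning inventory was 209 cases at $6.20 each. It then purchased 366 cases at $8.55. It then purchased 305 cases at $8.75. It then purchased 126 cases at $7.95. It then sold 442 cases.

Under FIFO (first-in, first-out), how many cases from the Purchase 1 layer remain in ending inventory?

Sale 1 (442) [FIFO — oldest first]: 209 @ $6.20 + 233 @ $8.55 = $3,287.95
Ending inventory: 133 @ $8.55 + 305 @ $8.75 + 126 @ $7.95 = $4,807.60

133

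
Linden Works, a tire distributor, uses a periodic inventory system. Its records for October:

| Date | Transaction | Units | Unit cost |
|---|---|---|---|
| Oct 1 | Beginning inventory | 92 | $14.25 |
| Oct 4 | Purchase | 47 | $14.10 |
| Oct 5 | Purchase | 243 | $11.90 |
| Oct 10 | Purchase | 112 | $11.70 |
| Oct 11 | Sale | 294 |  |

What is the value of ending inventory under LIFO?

Oct 11, 294 sold [LIFO — newest first]: 112 @ $11.70 + 182 @ $11.90 = $3,476.20
Ending inventory: 92 @ $14.25 + 47 @ $14.10 + 61 @ $11.90 = $2,699.60

Ending inventory = $2,699.60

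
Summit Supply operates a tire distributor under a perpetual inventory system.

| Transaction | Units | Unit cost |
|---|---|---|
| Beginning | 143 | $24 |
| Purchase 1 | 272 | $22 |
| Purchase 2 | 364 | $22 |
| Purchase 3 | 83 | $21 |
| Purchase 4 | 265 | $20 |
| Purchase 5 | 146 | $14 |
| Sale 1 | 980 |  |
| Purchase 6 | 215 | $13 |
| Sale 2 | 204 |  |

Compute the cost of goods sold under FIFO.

COGS = $25,265

Sale 1 (980) [FIFO — oldest first]: 143 @ $24 + 272 @ $22 + 364 @ $22 + 83 @ $21 + 118 @ $20 = $21,527
Sale 2 (204) [FIFO — oldest first]: 147 @ $20 + 57 @ $14 = $3,738
Total COGS = $21,527 + $3,738 = $25,265
Ending inventory: 89 @ $14 + 215 @ $13 = $4,041
Check: goods available $29,306 = COGS $25,265 + ending $4,041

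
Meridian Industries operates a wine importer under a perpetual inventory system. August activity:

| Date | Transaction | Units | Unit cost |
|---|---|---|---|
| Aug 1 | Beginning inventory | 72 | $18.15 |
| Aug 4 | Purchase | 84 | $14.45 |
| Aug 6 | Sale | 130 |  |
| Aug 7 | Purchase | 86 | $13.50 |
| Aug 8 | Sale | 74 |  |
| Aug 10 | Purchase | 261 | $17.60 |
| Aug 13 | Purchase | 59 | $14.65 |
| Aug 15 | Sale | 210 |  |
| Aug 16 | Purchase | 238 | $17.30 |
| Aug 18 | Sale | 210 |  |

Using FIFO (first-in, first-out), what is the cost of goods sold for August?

Aug 6, 130 sold [FIFO — oldest first]: 72 @ $18.15 + 58 @ $14.45 = $2,144.90
Aug 8, 74 sold [FIFO — oldest first]: 26 @ $14.45 + 48 @ $13.50 = $1,023.70
Aug 15, 210 sold [FIFO — oldest first]: 38 @ $13.50 + 172 @ $17.60 = $3,540.20
Aug 18, 210 sold [FIFO — oldest first]: 89 @ $17.60 + 59 @ $14.65 + 62 @ $17.30 = $3,503.35
Total COGS = $2,144.90 + $1,023.70 + $3,540.20 + $3,503.35 = $10,212.15
Ending inventory: 176 @ $17.30 = $3,044.80

COGS = $10,212.15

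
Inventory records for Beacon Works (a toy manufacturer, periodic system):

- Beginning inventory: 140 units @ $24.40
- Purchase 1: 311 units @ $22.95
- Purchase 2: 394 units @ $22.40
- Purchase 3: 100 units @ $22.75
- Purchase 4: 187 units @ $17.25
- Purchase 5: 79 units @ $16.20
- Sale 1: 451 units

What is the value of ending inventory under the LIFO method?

Ending inventory = $17,475.05

Sale 1 (451) [LIFO — newest first]: 79 @ $16.20 + 187 @ $17.25 + 100 @ $22.75 + 85 @ $22.40 = $8,684.55
Ending inventory: 140 @ $24.40 + 311 @ $22.95 + 309 @ $22.40 = $17,475.05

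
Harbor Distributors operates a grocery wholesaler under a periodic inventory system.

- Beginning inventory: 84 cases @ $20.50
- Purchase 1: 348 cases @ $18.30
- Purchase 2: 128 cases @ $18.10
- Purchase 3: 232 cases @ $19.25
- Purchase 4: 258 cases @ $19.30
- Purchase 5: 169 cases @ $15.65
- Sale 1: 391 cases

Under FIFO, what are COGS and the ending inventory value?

COGS = $7,340.10; ending inventory = $15,157.35

Sale 1 (391) [FIFO — oldest first]: 84 @ $20.50 + 307 @ $18.30 = $7,340.10
Ending inventory: 41 @ $18.30 + 128 @ $18.10 + 232 @ $19.25 + 258 @ $19.30 + 169 @ $15.65 = $15,157.35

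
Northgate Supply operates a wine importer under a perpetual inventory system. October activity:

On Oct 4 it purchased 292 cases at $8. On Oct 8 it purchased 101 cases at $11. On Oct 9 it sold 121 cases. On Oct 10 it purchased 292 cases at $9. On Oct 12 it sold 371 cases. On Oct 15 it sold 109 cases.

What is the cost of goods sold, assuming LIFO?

COGS = $5,403

Oct 9, 121 sold [LIFO — newest first]: 101 @ $11 + 20 @ $8 = $1,271
Oct 12, 371 sold [LIFO — newest first]: 292 @ $9 + 79 @ $8 = $3,260
Oct 15, 109 sold [LIFO — newest first]: 109 @ $8 = $872
Total COGS = $1,271 + $3,260 + $872 = $5,403
Ending inventory: 84 @ $8 = $672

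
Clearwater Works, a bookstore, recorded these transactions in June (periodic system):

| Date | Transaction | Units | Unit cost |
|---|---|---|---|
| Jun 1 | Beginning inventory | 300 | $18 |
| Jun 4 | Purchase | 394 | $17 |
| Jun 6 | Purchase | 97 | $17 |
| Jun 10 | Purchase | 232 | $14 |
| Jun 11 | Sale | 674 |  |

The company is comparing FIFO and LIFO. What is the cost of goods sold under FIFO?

COGS = $11,758

FIFO COGS: 300 @ $18 + 374 @ $17 = $11,758
LIFO COGS: 232 @ $14 + 97 @ $17 + 345 @ $17 = $10,762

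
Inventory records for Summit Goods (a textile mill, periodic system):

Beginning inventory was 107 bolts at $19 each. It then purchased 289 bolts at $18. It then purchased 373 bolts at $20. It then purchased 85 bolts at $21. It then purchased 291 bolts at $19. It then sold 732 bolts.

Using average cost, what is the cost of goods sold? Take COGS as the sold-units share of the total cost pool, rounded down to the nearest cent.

Sale 1, sell 732: 732/1145 × $22,009.00 → $14,070.38
Ending inventory (cost pool remaining) = $7,938.62

COGS = $14,070.38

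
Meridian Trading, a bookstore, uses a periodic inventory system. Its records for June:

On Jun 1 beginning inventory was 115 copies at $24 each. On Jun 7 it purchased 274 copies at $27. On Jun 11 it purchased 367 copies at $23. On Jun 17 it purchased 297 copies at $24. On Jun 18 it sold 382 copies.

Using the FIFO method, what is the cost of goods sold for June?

Jun 18, 382 sold [FIFO — oldest first]: 115 @ $24 + 267 @ $27 = $9,969
Ending inventory: 7 @ $27 + 367 @ $23 + 297 @ $24 = $15,758
Check: goods available $25,727 = COGS $9,969 + ending $15,758

COGS = $9,969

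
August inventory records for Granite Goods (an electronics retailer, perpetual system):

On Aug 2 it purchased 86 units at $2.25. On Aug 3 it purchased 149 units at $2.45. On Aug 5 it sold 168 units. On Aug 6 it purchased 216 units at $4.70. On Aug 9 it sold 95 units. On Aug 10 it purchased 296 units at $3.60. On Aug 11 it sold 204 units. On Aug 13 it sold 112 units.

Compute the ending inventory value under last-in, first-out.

Aug 5, 168 sold [LIFO — newest first]: 149 @ $2.45 + 19 @ $2.25 = $407.80
Aug 9, 95 sold [LIFO — newest first]: 95 @ $4.70 = $446.50
Aug 11, 204 sold [LIFO — newest first]: 204 @ $3.60 = $734.40
Aug 13, 112 sold [LIFO — newest first]: 92 @ $3.60 + 20 @ $4.70 = $425.20
Total COGS = $407.80 + $446.50 + $734.40 + $425.20 = $2,013.90
Ending inventory: 67 @ $2.25 + 101 @ $4.70 = $625.45

Ending inventory = $625.45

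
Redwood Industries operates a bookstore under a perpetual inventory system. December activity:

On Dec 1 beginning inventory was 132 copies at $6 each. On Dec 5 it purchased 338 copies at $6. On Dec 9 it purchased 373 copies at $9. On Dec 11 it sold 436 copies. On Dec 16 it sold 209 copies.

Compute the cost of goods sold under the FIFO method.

Dec 11, 436 sold [FIFO — oldest first]: 132 @ $6 + 304 @ $6 = $2,616
Dec 16, 209 sold [FIFO — oldest first]: 34 @ $6 + 175 @ $9 = $1,779
Total COGS = $2,616 + $1,779 = $4,395
Ending inventory: 198 @ $9 = $1,782
Check: goods available $6,177 = COGS $4,395 + ending $1,782

COGS = $4,395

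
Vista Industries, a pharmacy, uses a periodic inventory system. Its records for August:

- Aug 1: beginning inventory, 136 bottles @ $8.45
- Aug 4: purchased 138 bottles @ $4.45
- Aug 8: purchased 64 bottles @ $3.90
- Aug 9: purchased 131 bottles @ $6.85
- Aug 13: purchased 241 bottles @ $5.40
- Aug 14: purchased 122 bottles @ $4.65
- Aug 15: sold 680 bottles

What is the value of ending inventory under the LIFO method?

Ending inventory = $1,220.40

Aug 15, 680 sold [LIFO — newest first]: 122 @ $4.65 + 241 @ $5.40 + 131 @ $6.85 + 64 @ $3.90 + 122 @ $4.45 = $3,558.55
Ending inventory: 136 @ $8.45 + 16 @ $4.45 = $1,220.40
Check: goods available $4,778.95 = COGS $3,558.55 + ending $1,220.40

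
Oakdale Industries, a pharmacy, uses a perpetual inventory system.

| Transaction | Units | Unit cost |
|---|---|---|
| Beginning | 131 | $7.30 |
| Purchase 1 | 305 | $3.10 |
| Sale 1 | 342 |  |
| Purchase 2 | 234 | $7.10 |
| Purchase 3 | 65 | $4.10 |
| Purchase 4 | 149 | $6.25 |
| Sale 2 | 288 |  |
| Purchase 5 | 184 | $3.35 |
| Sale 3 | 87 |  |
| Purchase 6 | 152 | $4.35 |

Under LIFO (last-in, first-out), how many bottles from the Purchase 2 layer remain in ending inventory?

160

Sale 1 (342) [LIFO — newest first]: 305 @ $3.10 + 37 @ $7.30 = $1,215.60
Sale 2 (288) [LIFO — newest first]: 149 @ $6.25 + 65 @ $4.10 + 74 @ $7.10 = $1,723.15
Sale 3 (87) [LIFO — newest first]: 87 @ $3.35 = $291.45
Total COGS = $1,215.60 + $1,723.15 + $291.45 = $3,230.20
Ending inventory: 94 @ $7.30 + 160 @ $7.10 + 97 @ $3.35 + 152 @ $4.35 = $2,808.35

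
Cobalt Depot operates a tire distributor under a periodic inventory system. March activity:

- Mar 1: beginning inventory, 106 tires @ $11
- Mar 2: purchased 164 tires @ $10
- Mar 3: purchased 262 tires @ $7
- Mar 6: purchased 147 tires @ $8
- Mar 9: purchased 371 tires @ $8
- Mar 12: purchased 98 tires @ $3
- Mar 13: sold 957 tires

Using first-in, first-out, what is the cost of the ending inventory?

Ending inventory = $1,038

Mar 13, 957 sold [FIFO — oldest first]: 106 @ $11 + 164 @ $10 + 262 @ $7 + 147 @ $8 + 278 @ $8 = $8,040
Ending inventory: 93 @ $8 + 98 @ $3 = $1,038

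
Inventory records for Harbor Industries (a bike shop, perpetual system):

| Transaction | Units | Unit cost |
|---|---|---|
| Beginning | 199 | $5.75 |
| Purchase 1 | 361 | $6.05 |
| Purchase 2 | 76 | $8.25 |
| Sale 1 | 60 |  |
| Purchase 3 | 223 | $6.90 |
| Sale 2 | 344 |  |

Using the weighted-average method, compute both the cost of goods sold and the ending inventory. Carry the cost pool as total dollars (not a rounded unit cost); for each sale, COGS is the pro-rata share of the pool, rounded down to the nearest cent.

COGS = $2,577.86; ending inventory = $2,916.14

After Beginning: 199 on hand, pool $1,144.25 (≈ $5.7500 each)
After Purchase 1: 560 on hand, pool $3,328.30 (≈ $5.9434 each)
After Purchase 2: 636 on hand, pool $3,955.30 (≈ $6.2190 each)
Sale 1, sell 60: 60/636 × $3,955.30 → $373.14
After Purchase 3: 799 on hand, pool $5,120.86 (≈ $6.4091 each)
Sale 2, sell 344: 344/799 × $5,120.86 → $2,204.72
Total COGS = $373.14 + $2,204.72 = $2,577.86
Ending inventory (cost pool remaining) = $2,916.14
Check: goods available $5,494.00 = COGS $2,577.86 + ending $2,916.14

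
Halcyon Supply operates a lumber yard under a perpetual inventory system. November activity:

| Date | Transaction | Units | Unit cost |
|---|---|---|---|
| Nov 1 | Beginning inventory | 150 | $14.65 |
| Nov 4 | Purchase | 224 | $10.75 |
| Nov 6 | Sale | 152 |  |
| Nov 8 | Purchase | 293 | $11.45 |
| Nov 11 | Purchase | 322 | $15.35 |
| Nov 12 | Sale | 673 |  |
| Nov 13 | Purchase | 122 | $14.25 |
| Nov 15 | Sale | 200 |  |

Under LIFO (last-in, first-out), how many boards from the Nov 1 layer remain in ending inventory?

Nov 6, 152 sold [LIFO — newest first]: 152 @ $10.75 = $1,634.00
Nov 12, 673 sold [LIFO — newest first]: 322 @ $15.35 + 293 @ $11.45 + 58 @ $10.75 = $8,921.05
Nov 15, 200 sold [LIFO — newest first]: 122 @ $14.25 + 14 @ $10.75 + 64 @ $14.65 = $2,826.60
Total COGS = $1,634.00 + $8,921.05 + $2,826.60 = $13,381.65
Ending inventory: 86 @ $14.65 = $1,259.90

86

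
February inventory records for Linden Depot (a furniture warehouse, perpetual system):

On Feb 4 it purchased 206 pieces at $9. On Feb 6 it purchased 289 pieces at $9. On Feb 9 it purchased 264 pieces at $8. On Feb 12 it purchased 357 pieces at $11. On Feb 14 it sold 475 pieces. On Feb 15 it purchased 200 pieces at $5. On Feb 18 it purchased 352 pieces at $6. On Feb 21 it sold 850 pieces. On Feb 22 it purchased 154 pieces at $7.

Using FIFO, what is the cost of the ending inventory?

Feb 14, 475 sold [FIFO — oldest first]: 206 @ $9 + 269 @ $9 = $4,275
Feb 21, 850 sold [FIFO — oldest first]: 20 @ $9 + 264 @ $8 + 357 @ $11 + 200 @ $5 + 9 @ $6 = $7,273
Total COGS = $4,275 + $7,273 = $11,548
Ending inventory: 343 @ $6 + 154 @ $7 = $3,136

Ending inventory = $3,136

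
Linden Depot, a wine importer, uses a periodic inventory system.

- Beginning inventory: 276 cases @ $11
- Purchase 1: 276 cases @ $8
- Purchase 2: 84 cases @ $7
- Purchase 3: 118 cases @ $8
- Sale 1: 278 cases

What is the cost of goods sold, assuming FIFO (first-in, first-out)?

COGS = $3,052

Sale 1 (278) [FIFO — oldest first]: 276 @ $11 + 2 @ $8 = $3,052
Ending inventory: 274 @ $8 + 84 @ $7 + 118 @ $8 = $3,724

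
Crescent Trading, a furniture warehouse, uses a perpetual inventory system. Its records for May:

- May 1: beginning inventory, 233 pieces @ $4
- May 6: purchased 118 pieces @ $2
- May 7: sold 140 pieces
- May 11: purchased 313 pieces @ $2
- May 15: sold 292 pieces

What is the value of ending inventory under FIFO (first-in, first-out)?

May 7, 140 sold [FIFO — oldest first]: 140 @ $4 = $560
May 15, 292 sold [FIFO — oldest first]: 93 @ $4 + 118 @ $2 + 81 @ $2 = $770
Total COGS = $560 + $770 = $1,330
Ending inventory: 232 @ $2 = $464
Check: goods available $1,794 = COGS $1,330 + ending $464

Ending inventory = $464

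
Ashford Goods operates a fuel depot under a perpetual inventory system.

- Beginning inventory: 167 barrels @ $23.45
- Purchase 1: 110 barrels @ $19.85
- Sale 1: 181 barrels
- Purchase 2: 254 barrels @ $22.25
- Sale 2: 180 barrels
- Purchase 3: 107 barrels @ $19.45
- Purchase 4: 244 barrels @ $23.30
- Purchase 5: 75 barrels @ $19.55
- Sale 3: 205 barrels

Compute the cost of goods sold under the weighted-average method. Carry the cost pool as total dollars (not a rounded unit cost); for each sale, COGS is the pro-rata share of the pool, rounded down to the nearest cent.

COGS = $12,452.33

After Beginning: 167 on hand, pool $3,916.15 (≈ $23.4500 each)
After Purchase 1: 277 on hand, pool $6,099.65 (≈ $22.0204 each)
Sale 1, sell 181: 181/277 × $6,099.65 → $3,985.69
After Purchase 2: 350 on hand, pool $7,765.46 (≈ $22.1870 each)
Sale 2, sell 180: 180/350 × $7,765.46 → $3,993.66
After Purchase 3: 277 on hand, pool $5,852.95 (≈ $21.1298 each)
After Purchase 4: 521 on hand, pool $11,538.15 (≈ $22.1462 each)
After Purchase 5: 596 on hand, pool $13,004.40 (≈ $21.8195 each)
Sale 3, sell 205: 205/596 × $13,004.40 → $4,472.98
Total COGS = $3,985.69 + $3,993.66 + $4,472.98 = $12,452.33
Ending inventory (cost pool remaining) = $8,531.42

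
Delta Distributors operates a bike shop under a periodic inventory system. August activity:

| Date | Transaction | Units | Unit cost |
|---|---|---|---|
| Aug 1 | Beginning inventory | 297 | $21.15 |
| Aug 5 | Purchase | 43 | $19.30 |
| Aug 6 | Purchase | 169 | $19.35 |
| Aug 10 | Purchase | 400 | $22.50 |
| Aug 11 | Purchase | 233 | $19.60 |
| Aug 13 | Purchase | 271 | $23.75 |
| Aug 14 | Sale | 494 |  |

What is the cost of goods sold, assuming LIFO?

Aug 14, 494 sold [LIFO — newest first]: 271 @ $23.75 + 223 @ $19.60 = $10,807.05
Ending inventory: 297 @ $21.15 + 43 @ $19.30 + 169 @ $19.35 + 400 @ $22.50 + 10 @ $19.60 = $19,577.60

COGS = $10,807.05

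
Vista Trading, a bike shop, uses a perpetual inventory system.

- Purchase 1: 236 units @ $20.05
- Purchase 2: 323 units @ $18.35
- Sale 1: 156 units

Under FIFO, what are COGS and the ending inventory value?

COGS = $3,127.80; ending inventory = $7,531.05

Sale 1 (156) [FIFO — oldest first]: 156 @ $20.05 = $3,127.80
Ending inventory: 80 @ $20.05 + 323 @ $18.35 = $7,531.05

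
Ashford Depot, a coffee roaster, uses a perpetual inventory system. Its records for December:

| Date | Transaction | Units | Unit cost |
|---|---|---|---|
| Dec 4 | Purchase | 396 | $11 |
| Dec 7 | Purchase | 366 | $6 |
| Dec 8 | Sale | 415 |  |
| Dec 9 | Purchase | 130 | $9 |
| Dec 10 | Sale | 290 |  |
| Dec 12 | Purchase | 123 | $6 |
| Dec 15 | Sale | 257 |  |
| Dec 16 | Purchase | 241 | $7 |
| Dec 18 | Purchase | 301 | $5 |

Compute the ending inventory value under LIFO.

Dec 8, 415 sold [LIFO — newest first]: 366 @ $6 + 49 @ $11 = $2,735
Dec 10, 290 sold [LIFO — newest first]: 130 @ $9 + 160 @ $11 = $2,930
Dec 15, 257 sold [LIFO — newest first]: 123 @ $6 + 134 @ $11 = $2,212
Total COGS = $2,735 + $2,930 + $2,212 = $7,877
Ending inventory: 53 @ $11 + 241 @ $7 + 301 @ $5 = $3,775

Ending inventory = $3,775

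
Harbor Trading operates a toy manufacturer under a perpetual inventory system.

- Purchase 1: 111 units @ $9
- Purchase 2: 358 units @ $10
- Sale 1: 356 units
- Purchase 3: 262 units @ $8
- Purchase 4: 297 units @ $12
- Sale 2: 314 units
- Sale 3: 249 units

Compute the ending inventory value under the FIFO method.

Ending inventory = $1,308

Sale 1 (356) [FIFO — oldest first]: 111 @ $9 + 245 @ $10 = $3,449
Sale 2 (314) [FIFO — oldest first]: 113 @ $10 + 201 @ $8 = $2,738
Sale 3 (249) [FIFO — oldest first]: 61 @ $8 + 188 @ $12 = $2,744
Total COGS = $3,449 + $2,738 + $2,744 = $8,931
Ending inventory: 109 @ $12 = $1,308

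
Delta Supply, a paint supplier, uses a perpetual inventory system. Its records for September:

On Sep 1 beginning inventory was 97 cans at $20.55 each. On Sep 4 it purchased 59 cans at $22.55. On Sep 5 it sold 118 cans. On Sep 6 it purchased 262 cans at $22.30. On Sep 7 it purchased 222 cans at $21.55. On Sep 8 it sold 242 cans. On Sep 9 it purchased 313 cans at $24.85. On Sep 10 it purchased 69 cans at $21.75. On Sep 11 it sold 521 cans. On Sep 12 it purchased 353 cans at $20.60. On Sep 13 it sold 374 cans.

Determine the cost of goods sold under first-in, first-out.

Sep 5, 118 sold [FIFO — oldest first]: 97 @ $20.55 + 21 @ $22.55 = $2,466.90
Sep 8, 242 sold [FIFO — oldest first]: 38 @ $22.55 + 204 @ $22.30 = $5,406.10
Sep 11, 521 sold [FIFO — oldest first]: 58 @ $22.30 + 222 @ $21.55 + 241 @ $24.85 = $12,066.35
Sep 13, 374 sold [FIFO — oldest first]: 72 @ $24.85 + 69 @ $21.75 + 233 @ $20.60 = $8,089.75
Total COGS = $2,466.90 + $5,406.10 + $12,066.35 + $8,089.75 = $28,029.10
Ending inventory: 120 @ $20.60 = $2,472.00

COGS = $28,029.10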